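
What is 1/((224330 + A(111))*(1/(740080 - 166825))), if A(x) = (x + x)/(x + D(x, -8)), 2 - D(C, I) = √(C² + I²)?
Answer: 914743067195/358067620586 - 2356715*√12385/358067620586 ≈ 2.5539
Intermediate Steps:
D(C, I) = 2 - √(C² + I²)
A(x) = 2*x/(2 + x - √(64 + x²)) (A(x) = (x + x)/(x + (2 - √(x² + (-8)²))) = (2*x)/(x + (2 - √(x² + 64))) = (2*x)/(x + (2 - √(64 + x²))) = (2*x)/(2 + x - √(64 + x²)) = 2*x/(2 + x - √(64 + x²)))
1/((224330 + A(111))*(1/(740080 - 166825))) = 1/((224330 + 2*111/(2 + 111 - √(64 + 111²)))*(1/(740080 - 166825))) = 1/((224330 + 2*111/(2 + 111 - √(64 + 12321)))*(1/573255)) = 1/((224330 + 2*111/(2 + 111 - √12385))*(1/573255)) = 573255/(224330 + 2*111/(113 - √12385)) = 573255/(224330 + 222/(113 - √12385))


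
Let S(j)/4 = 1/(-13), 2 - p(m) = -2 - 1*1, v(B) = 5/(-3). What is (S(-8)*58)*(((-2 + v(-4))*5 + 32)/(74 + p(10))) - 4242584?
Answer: -13071410816/3081 ≈ -4.2426e+6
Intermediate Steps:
v(B) = -5/3 (v(B) = 5*(-⅓) = -5/3)
p(m) = 5 (p(m) = 2 - (-2 - 1*1) = 2 - (-2 - 1) = 2 - 1*(-3) = 2 + 3 = 5)
S(j) = -4/13 (S(j) = 4/(-13) = 4*(-1/13) = -4/13)
(S(-8)*58)*(((-2 + v(-4))*5 + 32)/(74 + p(10))) - 4242584 = (-4/13*58)*(((-2 - 5/3)*5 + 32)/(74 + 5)) - 4242584 = -232*(-11/3*5 + 32)/(13*79) - 4242584 = -232*(-55/3 + 32)/(13*79) - 4242584 = -9512/(39*79) - 4242584 = -232/13*41/237 - 4242584 = -9512/3081 - 4242584 = -13071410816/3081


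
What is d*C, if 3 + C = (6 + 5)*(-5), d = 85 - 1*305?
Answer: 12760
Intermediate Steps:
d = -220 (d = 85 - 305 = -220)
C = -58 (C = -3 + (6 + 5)*(-5) = -3 + 11*(-5) = -3 - 55 = -58)
d*C = -220*(-58) = 12760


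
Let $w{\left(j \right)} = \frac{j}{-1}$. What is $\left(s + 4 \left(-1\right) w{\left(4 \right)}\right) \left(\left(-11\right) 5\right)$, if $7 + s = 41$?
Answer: $-2750$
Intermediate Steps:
$w{\left(j \right)} = - j$ ($w{\left(j \right)} = j \left(-1\right) = - j$)
$s = 34$ ($s = -7 + 41 = 34$)
$\left(s + 4 \left(-1\right) w{\left(4 \right)}\right) \left(\left(-11\right) 5\right) = \left(34 + 4 \left(-1\right) \left(\left(-1\right) 4\right)\right) \left(\left(-11\right) 5\right) = \left(34 - -16\right) \left(-55\right) = \left(34 + 16\right) \left(-55\right) = 50 \left(-55\right) = -2750$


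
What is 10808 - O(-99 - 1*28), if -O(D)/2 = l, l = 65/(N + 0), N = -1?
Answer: 10678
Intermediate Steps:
l = -65 (l = 65/(-1 + 0) = 65/(-1) = 65*(-1) = -65)
O(D) = 130 (O(D) = -2*(-65) = 130)
10808 - O(-99 - 1*28) = 10808 - 1*130 = 10808 - 130 = 10678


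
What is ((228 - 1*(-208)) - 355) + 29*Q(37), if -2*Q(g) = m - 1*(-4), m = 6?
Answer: -64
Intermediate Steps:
Q(g) = -5 (Q(g) = -(6 - 1*(-4))/2 = -(6 + 4)/2 = -½*10 = -5)
((228 - 1*(-208)) - 355) + 29*Q(37) = ((228 - 1*(-208)) - 355) + 29*(-5) = ((228 + 208) - 355) - 145 = (436 - 355) - 145 = 81 - 145 = -64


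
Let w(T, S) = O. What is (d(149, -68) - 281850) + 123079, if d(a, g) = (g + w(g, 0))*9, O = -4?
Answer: -159419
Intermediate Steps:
w(T, S) = -4
d(a, g) = -36 + 9*g (d(a, g) = (g - 4)*9 = (-4 + g)*9 = -36 + 9*g)
(d(149, -68) - 281850) + 123079 = ((-36 + 9*(-68)) - 281850) + 123079 = ((-36 - 612) - 281850) + 123079 = (-648 - 281850) + 123079 = -282498 + 123079 = -159419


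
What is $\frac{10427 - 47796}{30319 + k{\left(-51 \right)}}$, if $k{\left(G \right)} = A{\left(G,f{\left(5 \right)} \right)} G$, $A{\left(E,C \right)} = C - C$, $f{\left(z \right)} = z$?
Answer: $- \frac{37369}{30319} \approx -1.2325$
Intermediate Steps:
$A{\left(E,C \right)} = 0$
$k{\left(G \right)} = 0$ ($k{\left(G \right)} = 0 G = 0$)
$\frac{10427 - 47796}{30319 + k{\left(-51 \right)}} = \frac{10427 - 47796}{30319 + 0} = - \frac{37369}{30319}$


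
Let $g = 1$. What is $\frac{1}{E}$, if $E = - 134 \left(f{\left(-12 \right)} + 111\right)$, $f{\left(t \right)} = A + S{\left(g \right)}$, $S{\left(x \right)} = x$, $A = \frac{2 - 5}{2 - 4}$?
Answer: $- \frac{1}{15209} \approx -6.5751 \cdot 10^{-5}$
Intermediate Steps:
$A = \frac{3}{2}$ ($A = - \frac{3}{-2} = \left(-3\right) \left(- \frac{1}{2}\right) = \frac{3}{2} \approx 1.5$)
$f{\left(t \right)} = \frac{5}{2}$ ($f{\left(t \right)} = \frac{3}{2} + 1 = \frac{5}{2}$)
$E = -15209$ ($E = - 134 \left(\frac{5}{2} + 111\right) = \left(-134\right) \frac{227}{2} = -15209$)
$\frac{1}{E} = \frac{1}{-15209} = - \frac{1}{15209}$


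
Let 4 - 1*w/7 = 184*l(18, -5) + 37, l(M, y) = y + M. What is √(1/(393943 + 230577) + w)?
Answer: 3*I*√183907730150430/312260 ≈ 130.29*I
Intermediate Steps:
l(M, y) = M + y
w = -16975 (w = 28 - 7*(184*(18 - 5) + 37) = 28 - 7*(184*13 + 37) = 28 - 7*(2392 + 37) = 28 - 7*2429 = 28 - 17003 = -16975)
√(1/(393943 + 230577) + w) = √(1/(393943 + 230577) - 16975) = √(1/624520 - 16975) = √(-10601226999/624520) = 3*I*√183907730150430/312260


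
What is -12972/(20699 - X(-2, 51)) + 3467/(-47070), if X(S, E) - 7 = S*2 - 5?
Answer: -682362407/974396070 ≈ -0.70029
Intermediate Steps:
X(S, E) = 2 + 2*S (X(S, E) = 7 + (S*2 - 5) = 7 + (2*S - 5) = 7 + (-5 + 2*S) = 2 + 2*S)
-12972/(20699 - X(-2, 51)) + 3467/(-47070) = -12972/(20699 - (2 + 2*(-2))) + 3467/(-47070) = -12972/(20699 - (2 - 4)) + 3467*(-1/47070) = -12972/(20699 - 1*(-2)) - 3467/47070 = -12972/(20699 + 2) - 3467/47070 = -12972/20701 - 3467/47070 = -682362407/974396070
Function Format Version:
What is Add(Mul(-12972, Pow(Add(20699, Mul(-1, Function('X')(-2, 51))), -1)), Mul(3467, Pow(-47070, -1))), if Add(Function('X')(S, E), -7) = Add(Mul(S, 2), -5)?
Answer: Rational(-682362407, 974396070) ≈ -0.70029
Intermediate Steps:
Function('X')(S, E) = Add(2, Mul(2, S)) (Function('X')(S, E) = Add(7, Add(Mul(S, 2), -5)) = Add(7, Add(Mul(2, S), -5)) = Add(7, Add(-5, Mul(2, S))) = Add(2, Mul(2, S)))
Add(Mul(-12972, Pow(Add(20699, Mul(-1, Function('X')(-2, 51))), -1)), Mul(3467, Pow(-47070, -1))) = Add(Mul(-12972, Pow(Add(20699, Mul(-1, Add(2, Mul(2, -2)))), -1)), Mul(3467, Pow(-47070, -1))) = Add(Mul(-12972, Pow(Add(20699, Mul(-1, Add(2, -4))), -1)), Mul(3467, Rational(-1, 47070))) = Add(Mul(-12972, Pow(Add(20699, Mul(-1, -2)), -1)), Rational(-3467, 47070)) = Add(Mul(-12972, Pow(Add(20699, 2), -1)), Rational(-3467, 47070)) = Add(Mul(-12972, Pow(20701, -1)), Rational(-3467, 47070)) = Add(Mul(-12972, Rational(1, 20701)), Rational(-3467, 47070)) = Add(Rational(-12972, 20701), Rational(-3467, 47070)) = Rational(-682362407, 974396070)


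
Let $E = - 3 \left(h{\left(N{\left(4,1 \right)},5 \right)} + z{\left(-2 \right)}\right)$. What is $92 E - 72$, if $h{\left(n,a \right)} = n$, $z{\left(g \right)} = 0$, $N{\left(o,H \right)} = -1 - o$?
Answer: $1308$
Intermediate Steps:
$E = 15$ ($E = - 3 \left(\left(-1 - 4\right) + 0\right) = - 3 \left(-5 + 0\right) = \left(-3\right) \left(-5\right) = 15$)
$92 E - 72 = 92 \cdot 15 - 72 = 1380 - 72 = 1308$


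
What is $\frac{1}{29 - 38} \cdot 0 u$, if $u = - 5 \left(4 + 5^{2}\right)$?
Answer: $0$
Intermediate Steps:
$u = -145$ ($u = - 5 \left(4 + 25\right) = \left(-5\right) 29 = -145$)
$\frac{1}{29 - 38} \cdot 0 u = \frac{1}{29 - 38} \cdot 0 \left(-145\right) = \frac{1}{-9} \cdot 0 \left(-145\right) = \left(- \frac{1}{9}\right) 0 \left(-145\right) = 0 \left(-145\right) = 0$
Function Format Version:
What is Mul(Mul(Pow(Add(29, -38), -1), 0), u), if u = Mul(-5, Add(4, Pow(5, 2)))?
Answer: 0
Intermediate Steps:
u = -145 (u = Mul(-5, Add(4, 25)) = Mul(-5, 29) = -145)
Mul(Mul(Pow(Add(29, -38), -1), 0), u) = Mul(Mul(Pow(Add(29, -38), -1), 0), -145) = Mul(Mul(Pow(-9, -1), 0), -145) = Mul(Mul(Rational(-1, 9), 0), -145) = Mul(0, -145) = 0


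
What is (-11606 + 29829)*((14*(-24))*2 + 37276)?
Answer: 667034692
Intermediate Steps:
(-11606 + 29829)*((14*(-24))*2 + 37276) = 18223*(-336*2 + 37276) = 18223*(-672 + 37276) = 18223*36604 = 667034692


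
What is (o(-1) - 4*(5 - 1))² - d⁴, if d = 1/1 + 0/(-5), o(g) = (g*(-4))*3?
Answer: 15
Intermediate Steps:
o(g) = -12*g (o(g) = -4*g*3 = -12*g)
d = 1 (d = 1*1 + 0*(-⅕) = 1 + 0 = 1)
(o(-1) - 4*(5 - 1))² - d⁴ = (-12*(-1) - 4*(5 - 1))² - 1*1⁴ = (12 - 4*4)² - 1*1 = (12 - 16)² - 1 = (-4)² - 1 = 16 - 1 = 15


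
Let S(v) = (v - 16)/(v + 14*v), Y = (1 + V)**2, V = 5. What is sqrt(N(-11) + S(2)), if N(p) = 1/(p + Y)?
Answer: 4*I*sqrt(6)/15 ≈ 0.6532*I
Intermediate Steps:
Y = 36 (Y = (1 + 5)**2 = 6**2 = 36)
N(p) = 1/(36 + p) (N(p) = 1/(p + 36) = 1/(36 + p))
S(v) = (-16 + v)/(15*v) (S(v) = (-16 + v)/((15*v)) = (-16 + v)*(1/(15*v)) = (-16 + v)/(15*v))
sqrt(N(-11) + S(2)) = sqrt(1/(36 - 11) + (1/15)*(-16 + 2)/2) = sqrt(1/25 + (1/15)*(1/2)*(-14)) = sqrt(1/25 - 7/15) = sqrt(-32/75) = 4*I*sqrt(6)/15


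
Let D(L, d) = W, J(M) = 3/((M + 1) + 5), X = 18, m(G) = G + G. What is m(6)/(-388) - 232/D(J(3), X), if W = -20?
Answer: 5611/485 ≈ 11.569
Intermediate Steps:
m(G) = 2*G
J(M) = 3/(6 + M) (J(M) = 3/((1 + M) + 5) = 3/(6 + M))
D(L, d) = -20
m(6)/(-388) - 232/D(J(3), X) = (2*6)/(-388) - 232/(-20) = 12*(-1/388) - 232*(-1/20) = -3/97 + 58/5 = 5611/485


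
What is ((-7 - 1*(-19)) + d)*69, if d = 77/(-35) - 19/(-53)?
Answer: 185748/265 ≈ 700.94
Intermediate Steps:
d = -488/265 (d = 77*(-1/35) - 19*(-1/53) = -11/5 + 19/53 = -488/265 ≈ -1.8415)
((-7 - 1*(-19)) + d)*69 = ((-7 - 1*(-19)) - 488/265)*69 = ((-7 + 19) - 488/265)*69 = (12 - 488/265)*69 = (2692/265)*69 = 185748/265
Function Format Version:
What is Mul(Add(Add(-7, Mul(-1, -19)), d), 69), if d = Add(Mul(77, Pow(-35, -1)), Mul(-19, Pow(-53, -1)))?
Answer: Rational(185748, 265) ≈ 700.94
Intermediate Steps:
d = Rational(-488, 265) (d = Add(Mul(77, Rational(-1, 35)), Mul(-19, Rational(-1, 53))) = Add(Rational(-11, 5), Rational(19, 53)) = Rational(-488, 265) ≈ -1.8415)
Mul(Add(Add(-7, Mul(-1, -19)), d), 69) = Mul(Add(Add(-7, Mul(-1, -19)), Rational(-488, 265)), 69) = Mul(Add(Add(-7, 19), Rational(-488, 265)), 69) = Mul(Add(12, Rational(-488, 265)), 69) = Mul(Rational(2692, 265), 69) = Rational(185748, 265)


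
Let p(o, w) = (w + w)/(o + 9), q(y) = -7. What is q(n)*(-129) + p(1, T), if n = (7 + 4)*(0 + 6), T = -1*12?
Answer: 4503/5 ≈ 900.60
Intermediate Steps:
T = -12
n = 66 (n = 11*6 = 66)
p(o, w) = 2*w/(9 + o) (p(o, w) = (2*w)/(9 + o) = 2*w/(9 + o))
q(n)*(-129) + p(1, T) = -7*(-129) + 2*(-12)/(9 + 1) = 903 + 2*(-12)/10 = 903 + 2*(-12)*(1/10) = 903 - 12/5 = 4503/5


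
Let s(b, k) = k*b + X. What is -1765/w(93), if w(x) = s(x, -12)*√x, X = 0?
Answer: 1765*√93/103788 ≈ 0.16400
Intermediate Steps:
s(b, k) = b*k (s(b, k) = k*b + 0 = b*k + 0 = b*k)
w(x) = -12*x^(3/2) (w(x) = (x*(-12))*√x = (-12*x)*√x = -12*x^(3/2))
-1765/w(93) = -1765*(-√93/103788) = -(-1765)*√93/103788 = 1765*√93/103788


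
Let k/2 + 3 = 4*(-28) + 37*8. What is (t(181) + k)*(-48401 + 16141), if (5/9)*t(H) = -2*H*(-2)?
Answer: -53719352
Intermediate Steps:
k = 362 (k = -6 + 2*(4*(-28) + 37*8) = -6 + 2*(-112 + 296) = -6 + 2*184 = -6 + 368 = 362)
t(H) = 36*H/5 (t(H) = 9*(-2*H*(-2))/5 = 9*(4*H)/5 = 36*H/5)
(t(181) + k)*(-48401 + 16141) = ((36/5)*181 + 362)*(-48401 + 16141) = (6516/5 + 362)*(-32260) = (8326/5)*(-32260) = -53719352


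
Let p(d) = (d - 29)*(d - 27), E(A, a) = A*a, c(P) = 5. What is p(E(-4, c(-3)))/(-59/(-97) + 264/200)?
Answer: 797825/668 ≈ 1194.3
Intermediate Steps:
p(d) = (-29 + d)*(-27 + d)
p(E(-4, c(-3)))/(-59/(-97) + 264/200) = (783 + (-4*5)**2 - (-224)*5)/(-59/(-97) + 264/200) = (783 + (-20)**2 - 56*(-20))/(-59*(-1/97) + 264*(1/200)) = (783 + 400 + 1120)/(59/97 + 33/25) = 2303/(4676/2425) = 2303*(2425/4676) = 797825/668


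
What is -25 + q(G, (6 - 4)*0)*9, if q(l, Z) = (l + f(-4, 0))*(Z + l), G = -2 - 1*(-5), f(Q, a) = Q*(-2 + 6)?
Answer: -376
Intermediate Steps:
f(Q, a) = 4*Q (f(Q, a) = Q*4 = 4*Q)
G = 3 (G = -2 + 5 = 3)
q(l, Z) = (-16 + l)*(Z + l) (q(l, Z) = (l + 4*(-4))*(Z + l) = (l - 16)*(Z + l) = (-16 + l)*(Z + l))
-25 + q(G, (6 - 4)*0)*9 = -25 + (3² - 16*(6 - 4)*0 - 16*3 + ((6 - 4)*0)*3)*9 = -25 + (9 - 32*0 - 48 + (2*0)*3)*9 = -25 + (9 - 16*0 - 48 + 0*3)*9 = -25 + (9 + 0 - 48 + 0)*9 = -25 - 39*9 = -25 - 351 = -376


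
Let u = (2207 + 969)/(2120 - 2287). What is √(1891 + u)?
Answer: √52207707/167 ≈ 43.266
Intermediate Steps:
u = -3176/167 (u = 3176/(-167) = 3176*(-1/167) = -3176/167 ≈ -19.018)
√(1891 + u) = √(1891 - 3176/167) = √(312621/167) = √52207707/167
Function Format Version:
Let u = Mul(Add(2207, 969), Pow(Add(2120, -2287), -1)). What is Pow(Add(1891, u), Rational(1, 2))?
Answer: Mul(Rational(1, 167), Pow(52207707, Rational(1, 2))) ≈ 43.266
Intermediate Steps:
u = Rational(-3176, 167) (u = Mul(3176, Pow(-167, -1)) = Mul(3176, Rational(-1, 167)) = Rational(-3176, 167) ≈ -19.018)
Pow(Add(1891, u), Rational(1, 2)) = Pow(Add(1891, Rational(-3176, 167)), Rational(1, 2)) = Pow(Rational(312621, 167), Rational(1, 2)) = Mul(Rational(1, 167), Pow(52207707, Rational(1, 2)))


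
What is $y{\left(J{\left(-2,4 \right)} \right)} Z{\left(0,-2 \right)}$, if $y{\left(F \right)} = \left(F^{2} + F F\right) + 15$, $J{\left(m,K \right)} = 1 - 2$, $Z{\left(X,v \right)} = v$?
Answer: $-34$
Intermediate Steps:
$J{\left(m,K \right)} = -1$
$y{\left(F \right)} = 15 + 2 F^{2}$ ($y{\left(F \right)} = \left(F^{2} + F^{2}\right) + 15 = 2 F^{2} + 15 = 15 + 2 F^{2}$)
$y{\left(J{\left(-2,4 \right)} \right)} Z{\left(0,-2 \right)} = \left(15 + 2 \left(-1\right)^{2}\right) \left(-2\right) = \left(15 + 2 \cdot 1\right) \left(-2\right) = \left(15 + 2\right) \left(-2\right) = 17 \left(-2\right) = -34$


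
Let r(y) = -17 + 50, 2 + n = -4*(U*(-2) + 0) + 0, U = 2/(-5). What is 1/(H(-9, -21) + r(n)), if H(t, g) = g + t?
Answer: ⅓ ≈ 0.33333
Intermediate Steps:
U = -⅖ (U = 2*(-⅕) = -⅖ ≈ -0.40000)
n = -26/5 (n = -2 + (-4*(-⅖*(-2) + 0) + 0) = -2 + (-4*(⅘ + 0) + 0) = -2 + (-4*⅘ + 0) = -2 + (-16/5 + 0) = -2 - 16/5 = -26/5 ≈ -5.2000)
r(y) = 33
1/(H(-9, -21) + r(n)) = 1/((-21 - 9) + 33) = 1/(-30 + 33) = 1/3 = ⅓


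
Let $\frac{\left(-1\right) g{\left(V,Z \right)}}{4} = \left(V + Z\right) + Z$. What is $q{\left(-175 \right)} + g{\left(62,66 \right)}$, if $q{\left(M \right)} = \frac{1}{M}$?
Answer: $- \frac{135801}{175} \approx -776.01$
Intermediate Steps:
$g{\left(V,Z \right)} = - 8 Z - 4 V$ ($g{\left(V,Z \right)} = - 4 \left(\left(V + Z\right) + Z\right) = - 4 \left(V + 2 Z\right) = - 8 Z - 4 V$)
$q{\left(-175 \right)} + g{\left(62,66 \right)} = \frac{1}{-175} - 776 = - \frac{1}{175} - 776 = - \frac{135801}{175}$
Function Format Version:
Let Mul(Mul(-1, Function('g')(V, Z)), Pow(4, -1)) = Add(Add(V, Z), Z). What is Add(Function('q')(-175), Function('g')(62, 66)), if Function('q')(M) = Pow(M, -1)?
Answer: Rational(-135801, 175) ≈ -776.01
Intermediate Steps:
Function('g')(V, Z) = Add(Mul(-8, Z), Mul(-4, V)) (Function('g')(V, Z) = Mul(-4, Add(Add(V, Z), Z)) = Mul(-4, Add(V, Mul(2, Z))) = Add(Mul(-8, Z), Mul(-4, V)))
Add(Function('q')(-175), Function('g')(62, 66)) = Add(Pow(-175, -1), Add(Mul(-8, 66), Mul(-4, 62))) = Add(Rational(-1, 175), Add(-528, -248)) = Add(Rational(-1, 175), -776) = Rational(-135801, 175)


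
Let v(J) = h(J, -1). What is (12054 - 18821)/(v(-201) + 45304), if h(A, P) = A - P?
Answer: -6767/45104 ≈ -0.15003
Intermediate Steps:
v(J) = 1 + J (v(J) = J - 1*(-1) = J + 1 = 1 + J)
(12054 - 18821)/(v(-201) + 45304) = (12054 - 18821)/((1 - 201) + 45304) = -6767/(-200 + 45304) = -6767/45104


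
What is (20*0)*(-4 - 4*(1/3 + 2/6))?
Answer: 0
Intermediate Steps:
(20*0)*(-4 - 4*(1/3 + 2/6)) = 0*(-4 - 4*(1*(⅓) + 2*(⅙))) = 0*(-4 - 4*(⅓ + ⅓)) = 0*(-4 - 4*⅔) = 0*(-4 - 8/3) = 0*(-20/3) = 0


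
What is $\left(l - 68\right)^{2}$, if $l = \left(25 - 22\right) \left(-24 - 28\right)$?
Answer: $50176$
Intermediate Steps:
$l = -156$ ($l = 3 \left(-52\right) = -156$)
$\left(l - 68\right)^{2} = \left(-156 - 68\right)^{2} = \left(-224\right)^{2} = 50176$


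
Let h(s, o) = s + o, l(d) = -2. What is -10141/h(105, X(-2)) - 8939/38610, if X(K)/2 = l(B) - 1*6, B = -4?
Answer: -392339581/3436290 ≈ -114.18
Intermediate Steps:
X(K) = -16 (X(K) = 2*(-2 - 1*6) = 2*(-2 - 6) = 2*(-8) = -16)
h(s, o) = o + s
-10141/h(105, X(-2)) - 8939/38610 = -10141/(-16 + 105) - 8939/38610 = -10141/89 - 8939*1/38610 = -10141*1/89 - 8939/38610 = -10141/89 - 8939/38610 = -392339581/3436290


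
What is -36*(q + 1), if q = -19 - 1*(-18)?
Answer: 0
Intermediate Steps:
q = -1 (q = -19 + 18 = -1)
-36*(q + 1) = -36*(-1 + 1) = -36*0 = 0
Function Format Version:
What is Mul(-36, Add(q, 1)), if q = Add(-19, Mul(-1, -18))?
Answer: 0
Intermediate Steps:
q = -1 (q = Add(-19, 18) = -1)
Mul(-36, Add(q, 1)) = Mul(-36, Add(-1, 1)) = Mul(-36, 0) = 0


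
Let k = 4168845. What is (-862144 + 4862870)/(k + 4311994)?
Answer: 4000726/8480839 ≈ 0.47174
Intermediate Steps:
(-862144 + 4862870)/(k + 4311994) = (-862144 + 4862870)/(4168845 + 4311994) = 4000726/8480839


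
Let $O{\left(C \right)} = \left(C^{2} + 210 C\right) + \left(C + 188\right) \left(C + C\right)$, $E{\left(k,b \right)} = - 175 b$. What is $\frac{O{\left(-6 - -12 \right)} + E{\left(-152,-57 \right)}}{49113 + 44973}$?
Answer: $\frac{1511}{10454} \approx 0.14454$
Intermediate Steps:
$O{\left(C \right)} = C^{2} + 210 C + 2 C \left(188 + C\right)$ ($O{\left(C \right)} = \left(C^{2} + 210 C\right) + \left(188 + C\right) 2 C = \left(C^{2} + 210 C\right) + 2 C \left(188 + C\right) = C^{2} + 210 C + 2 C \left(188 + C\right)$)
$\frac{O{\left(-6 - -12 \right)} + E{\left(-152,-57 \right)}}{49113 + 44973} = \frac{\left(-6 - -12\right) \left(586 + 3 \left(-6 - -12\right)\right) - -9975}{49113 + 44973} = \frac{\left(-6 + 12\right) \left(586 + 3 \left(-6 + 12\right)\right) + 9975}{94086} = \left(6 \left(586 + 3 \cdot 6\right) + 9975\right) \frac{1}{94086} = \left(6 \left(586 + 18\right) + 9975\right) \frac{1}{94086} = \left(6 \cdot 604 + 9975\right) \frac{1}{94086} = \left(3624 + 9975\right) \frac{1}{94086} = 13599 \cdot \frac{1}{94086} = \frac{1511}{10454}$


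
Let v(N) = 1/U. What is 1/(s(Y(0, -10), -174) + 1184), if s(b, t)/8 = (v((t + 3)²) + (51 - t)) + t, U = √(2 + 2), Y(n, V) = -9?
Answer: 1/1596 ≈ 0.00062657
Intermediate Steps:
U = 2 (U = √4 = 2)
v(N) = ½ (v(N) = 1/2 = ½)
s(b, t) = 412 (s(b, t) = 8*((½ + (51 - t)) + t) = 8*((103/2 - t) + t) = 8*(103/2) = 412)
1/(s(Y(0, -10), -174) + 1184) = 1/(412 + 1184) = 1/1596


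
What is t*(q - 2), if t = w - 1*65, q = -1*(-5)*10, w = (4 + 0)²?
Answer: -2352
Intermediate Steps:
w = 16 (w = 4² = 16)
q = 50 (q = 5*10 = 50)
t = -49 (t = 16 - 1*65 = 16 - 65 = -49)
t*(q - 2) = -49*(50 - 2) = -49*48 = -2352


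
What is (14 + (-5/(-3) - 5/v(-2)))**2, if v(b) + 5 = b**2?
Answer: 3844/9 ≈ 427.11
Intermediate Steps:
v(b) = -5 + b**2
(14 + (-5/(-3) - 5/v(-2)))**2 = (14 + (-5/(-3) - 5/(-5 + (-2)**2)))**2 = (14 + (-5*(-1/3) - 5/(-5 + 4)))**2 = (14 + (5/3 - 5/(-1)))**2 = (14 + (5/3 - 5*(-1)))**2 = (14 + (5/3 + 5))**2 = (14 + 20/3)**2 = (62/3)**2 = 3844/9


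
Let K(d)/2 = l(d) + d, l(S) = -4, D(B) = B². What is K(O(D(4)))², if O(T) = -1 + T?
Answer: 484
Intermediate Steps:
K(d) = -8 + 2*d (K(d) = 2*(-4 + d) = -8 + 2*d)
K(O(D(4)))² = (-8 + 2*(-1 + 4²))² = (-8 + 2*(-1 + 16))² = (-8 + 2*15)² = (-8 + 30)² = 22² = 484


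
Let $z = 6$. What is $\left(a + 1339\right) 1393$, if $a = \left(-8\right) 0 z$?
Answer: $1865227$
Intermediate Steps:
$a = 0$ ($a = \left(-8\right) 0 \cdot 6 = 0 \cdot 6 = 0$)
$\left(a + 1339\right) 1393 = \left(0 + 1339\right) 1393 = 1339 \cdot 1393 = 1865227$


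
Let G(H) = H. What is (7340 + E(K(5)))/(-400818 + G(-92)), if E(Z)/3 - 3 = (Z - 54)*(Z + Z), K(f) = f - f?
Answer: -7349/400910 ≈ -0.018331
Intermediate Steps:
K(f) = 0
E(Z) = 9 + 6*Z*(-54 + Z) (E(Z) = 9 + 3*((Z - 54)*(Z + Z)) = 9 + 3*((-54 + Z)*(2*Z)) = 9 + 3*(2*Z*(-54 + Z)) = 9 + 6*Z*(-54 + Z))
(7340 + E(K(5)))/(-400818 + G(-92)) = (7340 + (9 - 324*0 + 6*0²))/(-400818 - 92) = (7340 + (9 + 0 + 6*0))/(-400910) = (7340 + (9 + 0 + 0))*(-1/400910) = (7340 + 9)*(-1/400910) = 7349*(-1/400910) = -7349/400910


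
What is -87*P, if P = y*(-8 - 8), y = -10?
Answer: -13920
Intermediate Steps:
P = 160 (P = -10*(-8 - 8) = -10*(-16) = 160)
-87*P = -87*160 = -13920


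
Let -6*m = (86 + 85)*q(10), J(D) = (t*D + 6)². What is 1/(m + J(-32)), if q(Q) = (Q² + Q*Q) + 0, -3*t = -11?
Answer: 9/60256 ≈ 0.00014936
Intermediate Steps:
t = 11/3 (t = -⅓*(-11) = 11/3 ≈ 3.6667)
q(Q) = 2*Q² (q(Q) = (Q² + Q²) + 0 = 2*Q² + 0 = 2*Q²)
J(D) = (6 + 11*D/3)² (J(D) = (11*D/3 + 6)² = (6 + 11*D/3)²)
m = -5700 (m = -(86 + 85)*2*10²/6 = -57*2*100/2 = -57*200/2 = -⅙*34200 = -5700)
1/(m + J(-32)) = 1/(-5700 + (18 + 11*(-32))²/9) = 1/(-5700 + (18 - 352)²/9) = 1/(-5700 + (⅑)*(-334)²) = 1/(-5700 + (⅑)*111556) = 1/(-5700 + 111556/9) = 1/(60256/9) = 9/60256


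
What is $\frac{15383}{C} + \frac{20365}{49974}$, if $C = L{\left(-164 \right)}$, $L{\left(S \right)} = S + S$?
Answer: $- \frac{381035161}{8195736} \approx -46.492$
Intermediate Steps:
$L{\left(S \right)} = 2 S$
$C = -328$ ($C = 2 \left(-164\right) = -328$)
$\frac{15383}{C} + \frac{20365}{49974} = \frac{15383}{-328} + \frac{20365}{49974} = 15383 \left(- \frac{1}{328}\right) + 20365 \cdot \frac{1}{49974} = - \frac{15383}{328} + \frac{20365}{49974} = - \frac{381035161}{8195736}$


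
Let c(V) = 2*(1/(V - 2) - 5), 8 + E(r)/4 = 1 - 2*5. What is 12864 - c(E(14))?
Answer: 450591/35 ≈ 12874.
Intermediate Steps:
E(r) = -68 (E(r) = -32 + 4*(1 - 2*5) = -32 + 4*(1 - 10) = -32 + 4*(-9) = -32 - 36 = -68)
c(V) = -10 + 2/(-2 + V) (c(V) = 2*(1/(-2 + V) - 5) = 2*(-5 + 1/(-2 + V)) = -10 + 2/(-2 + V))
12864 - c(E(14)) = 12864 - 2*(11 - 5*(-68))/(-2 - 68) = 12864 - 2*(11 + 340)/(-70) = 12864 - 2*(-1)*351/70 = 12864 - 1*(-351/35) = 12864 + 351/35 = 450591/35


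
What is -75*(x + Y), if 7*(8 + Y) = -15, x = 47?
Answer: -19350/7 ≈ -2764.3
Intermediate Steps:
Y = -71/7 (Y = -8 + (⅐)*(-15) = -8 - 15/7 = -71/7 ≈ -10.143)
-75*(x + Y) = -75*(47 - 71/7) = -75*258/7 = -19350/7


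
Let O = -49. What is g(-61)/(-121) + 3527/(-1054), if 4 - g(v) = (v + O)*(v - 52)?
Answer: 12670237/127534 ≈ 99.348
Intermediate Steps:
g(v) = 4 - (-52 + v)*(-49 + v) (g(v) = 4 - (v - 49)*(v - 52) = 4 - (-49 + v)*(-52 + v) = 4 - (-52 + v)*(-49 + v))
g(-61)/(-121) + 3527/(-1054) = (-2544 - 1*(-61)² + 101*(-61))/(-121) + 3527/(-1054) = (-2544 - 1*3721 - 6161)*(-1/121) + 3527*(-1/1054) = (-2544 - 3721 - 6161)*(-1/121) - 3527/1054 = -12426*(-1/121) - 3527/1054 = 12426/121 - 3527/1054 = 12670237/127534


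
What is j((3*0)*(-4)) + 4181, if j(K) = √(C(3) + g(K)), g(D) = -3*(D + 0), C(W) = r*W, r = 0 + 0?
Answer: 4181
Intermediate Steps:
r = 0
C(W) = 0 (C(W) = 0*W = 0)
g(D) = -3*D
j(K) = √3*√(-K) (j(K) = √(0 - 3*K) = √(-3*K) = √3*√(-K))
j((3*0)*(-4)) + 4181 = √3*√(-3*0*(-4)) + 4181 = √3*√(-0*(-4)) + 4181 = √3*√(-1*0) + 4181 = √3*√0 + 4181 = √3*0 + 4181 = 0 + 4181 = 4181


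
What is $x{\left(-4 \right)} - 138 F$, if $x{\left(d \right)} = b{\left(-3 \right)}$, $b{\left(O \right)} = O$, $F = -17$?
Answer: $2343$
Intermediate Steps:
$x{\left(d \right)} = -3$
$x{\left(-4 \right)} - 138 F = -3 - -2346 = -3 + 2346 = 2343$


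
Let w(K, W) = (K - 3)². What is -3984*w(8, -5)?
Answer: -99600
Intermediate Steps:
w(K, W) = (-3 + K)²
-3984*w(8, -5) = -3984*(-3 + 8)² = -3984*5² = -3984*25 = -99600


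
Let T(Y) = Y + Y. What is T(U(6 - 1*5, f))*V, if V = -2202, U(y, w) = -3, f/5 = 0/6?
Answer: 13212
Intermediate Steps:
f = 0 (f = 5*(0/6) = 5*(0*(1/6)) = 5*0 = 0)
T(Y) = 2*Y
T(U(6 - 1*5, f))*V = (2*(-3))*(-2202) = -6*(-2202) = 13212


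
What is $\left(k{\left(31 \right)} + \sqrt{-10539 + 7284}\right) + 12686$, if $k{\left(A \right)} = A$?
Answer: $12717 + i \sqrt{3255} \approx 12717.0 + 57.053 i$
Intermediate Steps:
$\left(k{\left(31 \right)} + \sqrt{-10539 + 7284}\right) + 12686 = \left(31 + \sqrt{-10539 + 7284}\right) + 12686 = \left(31 + \sqrt{-3255}\right) + 12686 = \left(31 + i \sqrt{3255}\right) + 12686 = 12717 + i \sqrt{3255}$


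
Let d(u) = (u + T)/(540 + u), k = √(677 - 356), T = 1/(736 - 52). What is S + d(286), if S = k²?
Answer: 181555489/564984 ≈ 321.35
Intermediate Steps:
T = 1/684 ≈ 0.0014620
k = √321 ≈ 17.916
d(u) = (1/684 + u)/(540 + u) (d(u) = (u + 1/684)/(540 + u) = (1/684 + u)/(540 + u))
S = 321 (S = (√321)² = 321)
S + d(286) = 321 + (1/684 + 286)/(540 + 286) = 321 + (195625/684)/826 = 321 + (1/826)*(195625/684) = 321 + 195625/564984 = 181555489/564984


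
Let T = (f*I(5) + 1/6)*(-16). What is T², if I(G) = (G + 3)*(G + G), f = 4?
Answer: 236175424/9 ≈ 2.6242e+7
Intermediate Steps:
I(G) = 2*G*(3 + G) (I(G) = (3 + G)*(2*G) = 2*G*(3 + G))
T = -15368/3 (T = (4*(2*5*(3 + 5)) + 1/6)*(-16) = (4*(2*5*8) + ⅙)*(-16) = (4*80 + ⅙)*(-16) = (320 + ⅙)*(-16) = (1921/6)*(-16) = -15368/3 ≈ -5122.7)
T² = (-15368/3)² = 236175424/9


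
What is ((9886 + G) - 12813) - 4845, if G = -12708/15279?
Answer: -39587032/5093 ≈ -7772.8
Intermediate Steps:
G = -4236/5093 (G = -12708*1/15279 = -4236/5093 ≈ -0.83173)
((9886 + G) - 12813) - 4845 = ((9886 - 4236/5093) - 12813) - 4845 = (50345162/5093 - 12813) - 4845 = -14911447/5093 - 4845 = -39587032/5093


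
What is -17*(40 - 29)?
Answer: -187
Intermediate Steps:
-17*(40 - 29) = -17*11 = -187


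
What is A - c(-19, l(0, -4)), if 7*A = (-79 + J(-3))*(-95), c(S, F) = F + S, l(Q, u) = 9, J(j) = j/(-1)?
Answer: 7290/7 ≈ 1041.4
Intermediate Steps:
J(j) = -j (J(j) = j*(-1) = -j)
A = 7220/7 (A = ((-79 - 1*(-3))*(-95))/7 = ((-79 + 3)*(-95))/7 = (-76*(-95))/7 = (1/7)*7220 = 7220/7 ≈ 1031.4)
A - c(-19, l(0, -4)) = 7220/7 - (9 - 19) = 7220/7 - 1*(-10) = 7220/7 + 10 = 7290/7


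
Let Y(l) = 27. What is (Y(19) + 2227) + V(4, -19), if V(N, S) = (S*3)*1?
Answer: 2197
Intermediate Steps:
V(N, S) = 3*S (V(N, S) = (3*S)*1 = 3*S)
(Y(19) + 2227) + V(4, -19) = (27 + 2227) + 3*(-19) = 2254 - 57 = 2197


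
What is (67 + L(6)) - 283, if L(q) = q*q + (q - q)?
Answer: -180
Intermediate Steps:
L(q) = q**2 (L(q) = q**2 + 0 = q**2)
(67 + L(6)) - 283 = (67 + 6**2) - 283 = (67 + 36) - 283 = 103 - 283 = -180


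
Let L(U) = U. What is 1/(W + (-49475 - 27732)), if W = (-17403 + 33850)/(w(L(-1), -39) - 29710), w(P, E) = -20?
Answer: -29730/2295380557 ≈ -1.2952e-5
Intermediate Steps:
W = -16447/29730 (W = (-17403 + 33850)/(-20 - 29710) = 16447/(-29730) = 16447*(-1/29730) = -16447/29730 ≈ -0.55321)
1/(W + (-49475 - 27732)) = 1/(-16447/29730 + (-49475 - 27732)) = 1/(-16447/29730 - 77207) = 1/(-2295380557/29730) = -29730/2295380557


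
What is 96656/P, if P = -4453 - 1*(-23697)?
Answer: 24164/4811 ≈ 5.0227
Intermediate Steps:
P = 19244 (P = -4453 + 23697 = 19244)
96656/P = 96656/19244 = 96656*(1/19244) = 24164/4811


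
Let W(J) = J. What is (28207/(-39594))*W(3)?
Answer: -28207/13198 ≈ -2.1372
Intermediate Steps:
(28207/(-39594))*W(3) = (28207/(-39594))*3 = (28207*(-1/39594))*3 = -28207/39594*3 = -28207/13198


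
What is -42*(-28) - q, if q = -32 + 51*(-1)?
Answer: 1259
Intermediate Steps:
q = -83 (q = -32 - 51 = -83)
-42*(-28) - q = -42*(-28) - (-83) = 1176 - 1*(-83) = 1176 + 83 = 1259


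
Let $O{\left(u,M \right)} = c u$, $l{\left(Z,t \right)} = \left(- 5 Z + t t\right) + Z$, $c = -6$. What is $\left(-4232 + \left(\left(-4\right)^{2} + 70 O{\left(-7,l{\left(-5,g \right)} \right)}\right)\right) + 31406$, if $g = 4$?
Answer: $30130$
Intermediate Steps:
$l{\left(Z,t \right)} = t^{2} - 4 Z$ ($l{\left(Z,t \right)} = \left(- 5 Z + t^{2}\right) + Z = \left(t^{2} - 5 Z\right) + Z = t^{2} - 4 Z$)
$O{\left(u,M \right)} = - 6 u$
$\left(-4232 + \left(\left(-4\right)^{2} + 70 O{\left(-7,l{\left(-5,g \right)} \right)}\right)\right) + 31406 = \left(-4232 + \left(\left(-4\right)^{2} + 70 \left(\left(-6\right) \left(-7\right)\right)\right)\right) + 31406 = \left(-4232 + \left(16 + 70 \cdot 42\right)\right) + 31406 = \left(-4232 + \left(16 + 2940\right)\right) + 31406 = \left(-4232 + 2956\right) + 31406 = -1276 + 31406 = 30130$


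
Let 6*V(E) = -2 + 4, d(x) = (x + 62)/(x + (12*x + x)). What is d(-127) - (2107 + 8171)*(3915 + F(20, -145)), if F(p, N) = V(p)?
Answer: -71549913223/1778 ≈ -4.0242e+7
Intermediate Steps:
d(x) = (62 + x)/(14*x) (d(x) = (62 + x)/(x + 13*x) = (62 + x)/((14*x)) = (62 + x)*(1/(14*x)) = (62 + x)/(14*x))
V(E) = ⅓ (V(E) = (-2 + 4)/6 = (⅙)*2 = ⅓)
F(p, N) = ⅓
d(-127) - (2107 + 8171)*(3915 + F(20, -145)) = (1/14)*(62 - 127)/(-127) - (2107 + 8171)*(3915 + ⅓) = (1/14)*(-1/127)*(-65) - 10278*11746/3 = 65/1778 - 1*40241796 = 65/1778 - 40241796 = -71549913223/1778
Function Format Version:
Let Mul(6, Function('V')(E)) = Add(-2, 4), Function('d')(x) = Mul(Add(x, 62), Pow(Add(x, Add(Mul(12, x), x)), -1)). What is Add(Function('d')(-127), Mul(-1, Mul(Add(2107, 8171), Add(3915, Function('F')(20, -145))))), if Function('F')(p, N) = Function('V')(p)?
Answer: Rational(-71549913223, 1778) ≈ -4.0242e+7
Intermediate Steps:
Function('d')(x) = Mul(Rational(1, 14), Pow(x, -1), Add(62, x)) (Function('d')(x) = Mul(Add(62, x), Pow(Add(x, Mul(13, x)), -1)) = Mul(Add(62, x), Pow(Mul(14, x), -1)) = Mul(Add(62, x), Mul(Rational(1, 14), Pow(x, -1))) = Mul(Rational(1, 14), Pow(x, -1), Add(62, x)))
Function('V')(E) = Rational(1, 3) (Function('V')(E) = Mul(Rational(1, 6), Add(-2, 4)) = Mul(Rational(1, 6), 2) = Rational(1, 3))
Function('F')(p, N) = Rational(1, 3)
Add(Function('d')(-127), Mul(-1, Mul(Add(2107, 8171), Add(3915, Function('F')(20, -145))))) = Add(Mul(Rational(1, 14), Pow(-127, -1), Add(62, -127)), Mul(-1, Mul(Add(2107, 8171), Add(3915, Rational(1, 3))))) = Add(Mul(Rational(1, 14), Rational(-1, 127), -65), Mul(-1, Mul(10278, Rational(11746, 3)))) = Add(Rational(65, 1778), Mul(-1, 40241796)) = Add(Rational(65, 1778), -40241796) = Rational(-71549913223, 1778)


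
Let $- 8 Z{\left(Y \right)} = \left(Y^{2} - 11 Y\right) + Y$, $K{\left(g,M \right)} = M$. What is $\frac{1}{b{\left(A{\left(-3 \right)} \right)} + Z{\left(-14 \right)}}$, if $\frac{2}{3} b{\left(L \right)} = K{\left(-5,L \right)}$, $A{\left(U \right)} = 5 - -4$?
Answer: $- \frac{2}{57} \approx -0.035088$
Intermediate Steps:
$A{\left(U \right)} = 9$ ($A{\left(U \right)} = 5 + 4 = 9$)
$Z{\left(Y \right)} = - \frac{Y^{2}}{8} + \frac{5 Y}{4}$ ($Z{\left(Y \right)} = - \frac{\left(Y^{2} - 11 Y\right) + Y}{8} = - \frac{Y^{2} - 10 Y}{8} = - \frac{Y^{2}}{8} + \frac{5 Y}{4}$)
$b{\left(L \right)} = \frac{3 L}{2}$
$\frac{1}{b{\left(A{\left(-3 \right)} \right)} + Z{\left(-14 \right)}} = \frac{1}{\frac{3}{2} \cdot 9 + \frac{1}{8} \left(-14\right) \left(10 - -14\right)} = \frac{1}{\frac{27}{2} + \frac{1}{8} \left(-14\right) \left(10 + 14\right)} = \frac{1}{\frac{27}{2} + \frac{1}{8} \left(-14\right) 24} = \frac{1}{\frac{27}{2} - 42} = \frac{1}{- \frac{57}{2}} = - \frac{2}{57}$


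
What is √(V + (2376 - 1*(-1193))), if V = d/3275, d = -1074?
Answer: √1531049531/655 ≈ 59.738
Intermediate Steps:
V = -1074/3275 ≈ -0.32794
√(V + (2376 - 1*(-1193))) = √(-1074/3275 + (2376 - 1*(-1193))) = √(-1074/3275 + (2376 + 1193)) = √(-1074/3275 + 3569) = √(11687401/3275) = √1531049531/655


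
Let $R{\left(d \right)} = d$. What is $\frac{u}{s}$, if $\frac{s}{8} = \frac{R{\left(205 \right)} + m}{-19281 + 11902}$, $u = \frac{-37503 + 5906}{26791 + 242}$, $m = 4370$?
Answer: $\frac{233154263}{989407800} \approx 0.23565$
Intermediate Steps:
$u = - \frac{31597}{27033} \approx -1.1688$
$s = - \frac{36600}{7379}$ ($s = 8 \frac{205 + 4370}{-19281 + 11902} = 8 \frac{4575}{-7379} = 8 \cdot 4575 \left(- \frac{1}{7379}\right) = 8 \left(- \frac{4575}{7379}\right) = - \frac{36600}{7379} \approx -4.96$)
$\frac{u}{s} = - \frac{31597}{27033 \left(- \frac{36600}{7379}\right)} = \left(- \frac{31597}{27033}\right) \left(- \frac{7379}{36600}\right) = \frac{233154263}{989407800}$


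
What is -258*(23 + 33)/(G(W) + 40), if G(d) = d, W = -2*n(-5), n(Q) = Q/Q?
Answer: -7224/19 ≈ -380.21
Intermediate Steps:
n(Q) = 1
W = -2 (W = -2*1 = -2)
-258*(23 + 33)/(G(W) + 40) = -258*(23 + 33)/(-2 + 40) = -14448/38 = -258*28/19 = -7224/19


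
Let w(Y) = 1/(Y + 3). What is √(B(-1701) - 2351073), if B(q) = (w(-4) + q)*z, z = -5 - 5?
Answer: I*√2334053 ≈ 1527.8*I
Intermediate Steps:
z = -10
w(Y) = 1/(3 + Y)
B(q) = 10 - 10*q (B(q) = (1/(3 - 4) + q)*(-10) = (1/(-1) + q)*(-10) = (-1 + q)*(-10) = 10 - 10*q)
√(B(-1701) - 2351073) = √((10 - 10*(-1701)) - 2351073) = √((10 + 17010) - 2351073) = √(17020 - 2351073) = √(-2334053) = I*√2334053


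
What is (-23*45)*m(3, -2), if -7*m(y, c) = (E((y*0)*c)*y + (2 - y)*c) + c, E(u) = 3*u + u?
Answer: 0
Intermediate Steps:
E(u) = 4*u
m(y, c) = -c/7 - c*(2 - y)/7 (m(y, c) = -(((4*((y*0)*c))*y + (2 - y)*c) + c)/7 = -(((4*(0*c))*y + c*(2 - y)) + c)/7 = -(((4*0)*y + c*(2 - y)) + c)/7 = -((0*y + c*(2 - y)) + c)/7 = -((0 + c*(2 - y)) + c)/7 = -(c*(2 - y) + c)/7 = -(c + c*(2 - y))/7 = -c/7 - c*(2 - y)/7)
(-23*45)*m(3, -2) = (-23*45)*((1/7)*(-2)*(-3 + 3)) = -1035*(-2)*0/7 = -1035*0 = 0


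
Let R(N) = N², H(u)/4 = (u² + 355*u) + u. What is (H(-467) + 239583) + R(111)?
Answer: 459252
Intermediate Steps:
H(u) = 4*u² + 1424*u (H(u) = 4*((u² + 355*u) + u) = 4*(u² + 356*u) = 4*u² + 1424*u)
(H(-467) + 239583) + R(111) = (4*(-467)*(356 - 467) + 239583) + 111² = (4*(-467)*(-111) + 239583) + 12321 = (207348 + 239583) + 12321 = 446931 + 12321 = 459252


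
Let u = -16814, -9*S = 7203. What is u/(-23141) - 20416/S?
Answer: 1457710382/55561541 ≈ 26.236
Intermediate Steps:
S = -2401/3 (S = -⅑*7203 = -2401/3 ≈ -800.33)
u/(-23141) - 20416/S = -16814/(-23141) - 20416/(-2401/3) = -16814*(-1/23141) - 20416*(-3/2401) = 16814/23141 + 61248/2401 = 1457710382/55561541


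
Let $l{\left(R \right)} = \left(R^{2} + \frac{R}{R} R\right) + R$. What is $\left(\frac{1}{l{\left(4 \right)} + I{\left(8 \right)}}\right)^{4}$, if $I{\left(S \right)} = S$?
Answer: $\frac{1}{1048576} \approx 9.5367 \cdot 10^{-7}$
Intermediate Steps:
$l{\left(R \right)} = R^{2} + 2 R$ ($l{\left(R \right)} = \left(R^{2} + 1 R\right) + R = \left(R^{2} + R\right) + R = \left(R + R^{2}\right) + R = R^{2} + 2 R$)
$\left(\frac{1}{l{\left(4 \right)} + I{\left(8 \right)}}\right)^{4} = \left(\frac{1}{4 \left(2 + 4\right) + 8}\right)^{4} = \left(\frac{1}{4 \cdot 6 + 8}\right)^{4} = \left(\frac{1}{24 + 8}\right)^{4} = \left(\frac{1}{32}\right)^{4} = \frac{1}{1048576}$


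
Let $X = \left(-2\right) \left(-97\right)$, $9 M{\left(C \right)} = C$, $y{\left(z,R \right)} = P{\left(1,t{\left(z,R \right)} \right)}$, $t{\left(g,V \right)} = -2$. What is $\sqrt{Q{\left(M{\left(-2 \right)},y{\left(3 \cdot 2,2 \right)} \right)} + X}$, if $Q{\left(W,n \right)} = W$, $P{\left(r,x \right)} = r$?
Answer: $\frac{4 \sqrt{109}}{3} \approx 13.92$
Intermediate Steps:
$y{\left(z,R \right)} = 1$
$M{\left(C \right)} = \frac{C}{9}$
$X = 194$
$\sqrt{Q{\left(M{\left(-2 \right)},y{\left(3 \cdot 2,2 \right)} \right)} + X} = \sqrt{\frac{1}{9} \left(-2\right) + 194} = \sqrt{- \frac{2}{9} + 194} = \sqrt{\frac{1744}{9}} = \frac{4 \sqrt{109}}{3}$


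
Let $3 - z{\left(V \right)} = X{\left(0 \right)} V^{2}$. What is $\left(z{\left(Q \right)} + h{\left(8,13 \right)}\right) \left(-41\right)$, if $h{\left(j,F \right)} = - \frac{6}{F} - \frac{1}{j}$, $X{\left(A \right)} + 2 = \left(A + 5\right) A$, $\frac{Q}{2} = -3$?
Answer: $- \frac{317299}{104} \approx -3051.0$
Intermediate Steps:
$Q = -6$ ($Q = 2 \left(-3\right) = -6$)
$X{\left(A \right)} = -2 + A \left(5 + A\right)$ ($X{\left(A \right)} = -2 + \left(A + 5\right) A = -2 + \left(5 + A\right) A = -2 + A \left(5 + A\right)$)
$h{\left(j,F \right)} = - \frac{1}{j} - \frac{6}{F}$
$z{\left(V \right)} = 3 + 2 V^{2}$ ($z{\left(V \right)} = 3 - \left(-2 + 0^{2} + 5 \cdot 0\right) V^{2} = 3 - \left(-2 + 0 + 0\right) V^{2} = 3 - - 2 V^{2} = 3 + 2 V^{2}$)
$\left(z{\left(Q \right)} + h{\left(8,13 \right)}\right) \left(-41\right) = \left(\left(3 + 2 \left(-6\right)^{2}\right) - \left(\frac{1}{8} + \frac{6}{13}\right)\right) \left(-41\right) = \left(\left(3 + 2 \cdot 36\right) - \frac{61}{104}\right) \left(-41\right) = \left(\left(3 + 72\right) - \frac{61}{104}\right) \left(-41\right) = \left(75 - \frac{61}{104}\right) \left(-41\right) = \frac{7739}{104} \left(-41\right) = - \frac{317299}{104}$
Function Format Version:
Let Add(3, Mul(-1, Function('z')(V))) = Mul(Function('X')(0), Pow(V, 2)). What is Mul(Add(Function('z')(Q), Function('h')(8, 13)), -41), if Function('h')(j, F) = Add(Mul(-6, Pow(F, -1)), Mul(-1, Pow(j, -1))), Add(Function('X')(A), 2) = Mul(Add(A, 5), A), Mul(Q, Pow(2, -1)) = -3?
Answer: Rational(-317299, 104) ≈ -3051.0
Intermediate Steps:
Q = -6 (Q = Mul(2, -3) = -6)
Function('X')(A) = Add(-2, Mul(A, Add(5, A))) (Function('X')(A) = Add(-2, Mul(Add(A, 5), A)) = Add(-2, Mul(Add(5, A), A)) = Add(-2, Mul(A, Add(5, A))))
Function('h')(j, F) = Add(Mul(-1, Pow(j, -1)), Mul(-6, Pow(F, -1)))
Function('z')(V) = Add(3, Mul(2, Pow(V, 2))) (Function('z')(V) = Add(3, Mul(-1, Mul(Add(-2, Pow(0, 2), Mul(5, 0)), Pow(V, 2)))) = Add(3, Mul(-1, Mul(Add(-2, 0, 0), Pow(V, 2)))) = Add(3, Mul(-1, Mul(-2, Pow(V, 2)))) = Add(3, Mul(2, Pow(V, 2))))
Mul(Add(Function('z')(Q), Function('h')(8, 13)), -41) = Mul(Add(Add(3, Mul(2, Pow(-6, 2))), Add(Mul(-1, Pow(8, -1)), Mul(-6, Pow(13, -1)))), -41) = Mul(Add(Add(3, Mul(2, 36)), Add(Mul(-1, Rational(1, 8)), Mul(-6, Rational(1, 13)))), -41) = Mul(Add(Add(3, 72), Add(Rational(-1, 8), Rational(-6, 13))), -41) = Mul(Add(75, Rational(-61, 104)), -41) = Mul(Rational(7739, 104), -41) = Rational(-317299, 104)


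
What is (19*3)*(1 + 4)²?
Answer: 1425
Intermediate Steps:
(19*3)*(1 + 4)² = 57*5² = 57*25 = 1425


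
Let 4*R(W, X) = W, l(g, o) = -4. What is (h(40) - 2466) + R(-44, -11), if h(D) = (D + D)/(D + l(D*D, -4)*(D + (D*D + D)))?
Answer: -413661/167 ≈ -2477.0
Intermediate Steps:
R(W, X) = W/4
h(D) = 2*D/(-7*D - 4*D²) (h(D) = (D + D)/(D - 4*(D + (D*D + D))) = (2*D)/(D - 4*(D + (D² + D))) = (2*D)/(D - 4*(D + (D + D²))) = (2*D)/(D - 4*(D² + 2*D)) = (2*D)/(D + (-8*D - 4*D²)) = (2*D)/(-7*D - 4*D²) = 2*D/(-7*D - 4*D²))
(h(40) - 2466) + R(-44, -11) = (2/(-7 - 4*40) - 2466) + (¼)*(-44) = (2/(-7 - 160) - 2466) - 11 = (2/(-167) - 2466) - 11 = (2*(-1/167) - 2466) - 11 = (-2/167 - 2466) - 11 = -411824/167 - 11 = -413661/167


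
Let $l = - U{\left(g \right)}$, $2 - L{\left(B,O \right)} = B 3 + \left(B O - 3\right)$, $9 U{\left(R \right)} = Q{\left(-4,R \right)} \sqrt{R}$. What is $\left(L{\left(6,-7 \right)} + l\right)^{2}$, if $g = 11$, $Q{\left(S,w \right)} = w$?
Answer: $\frac{69452}{81} - \frac{638 \sqrt{11}}{9} \approx 622.32$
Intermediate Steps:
$U{\left(R \right)} = \frac{R^{\frac{3}{2}}}{9}$ ($U{\left(R \right)} = \frac{R \sqrt{R}}{9} = \frac{R^{\frac{3}{2}}}{9}$)
$L{\left(B,O \right)} = 5 - 3 B - B O$ ($L{\left(B,O \right)} = 2 - \left(B 3 + \left(B O - 3\right)\right) = 2 - \left(3 B + \left(-3 + B O\right)\right) = 2 - \left(-3 + 3 B + B O\right) = 5 - 3 B - B O$)
$l = - \frac{11 \sqrt{11}}{9}$ ($l = - \frac{11^{\frac{3}{2}}}{9} = - \frac{11 \sqrt{11}}{9} \approx -4.0536$)
$\left(L{\left(6,-7 \right)} + l\right)^{2} = \left(\left(5 - 18 - 6 \left(-7\right)\right) - \frac{11 \sqrt{11}}{9}\right)^{2} = \left(\left(5 - 18 + 42\right) - \frac{11 \sqrt{11}}{9}\right)^{2} = \left(29 - \frac{11 \sqrt{11}}{9}\right)^{2}$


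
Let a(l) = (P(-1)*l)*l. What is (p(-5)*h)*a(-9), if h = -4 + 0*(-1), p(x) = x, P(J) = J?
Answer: -1620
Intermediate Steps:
h = -4 (h = -4 + 0 = -4)
a(l) = -l² (a(l) = (-l)*l = -l²)
(p(-5)*h)*a(-9) = (-5*(-4))*(-1*(-9)²) = 20*(-1*81) = 20*(-81) = -1620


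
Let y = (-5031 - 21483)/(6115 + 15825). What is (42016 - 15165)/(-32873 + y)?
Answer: -294555470/360630067 ≈ -0.81678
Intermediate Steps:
y = -13257/10970 (y = -26514/21940 = -26514*1/21940 = -13257/10970 ≈ -1.2085)
(42016 - 15165)/(-32873 + y) = (42016 - 15165)/(-32873 - 13257/10970) = 26851/(-360630067/10970) = 26851*(-10970/360630067) = -294555470/360630067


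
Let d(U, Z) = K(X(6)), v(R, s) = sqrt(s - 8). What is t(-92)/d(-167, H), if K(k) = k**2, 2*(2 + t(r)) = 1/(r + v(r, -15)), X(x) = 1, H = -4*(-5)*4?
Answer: -740/369 - I*sqrt(23)/16974 ≈ -2.0054 - 0.00028254*I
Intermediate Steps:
H = 80 (H = 20*4 = 80)
v(R, s) = sqrt(-8 + s)
t(r) = -2 + 1/(2*(r + I*sqrt(23))) (t(r) = -2 + 1/(2*(r + sqrt(-8 - 15))) = -2 + 1/(2*(r + sqrt(-23))) = -2 + 1/(2*(r + I*sqrt(23))))
d(U, Z) = 1 (d(U, Z) = 1**2 = 1)
t(-92)/d(-167, H) = ((1/2 - 2*(-92) - 2*I*sqrt(23))/(-92 + I*sqrt(23)))/1 = ((1/2 + 184 - 2*I*sqrt(23))/(-92 + I*sqrt(23)))*1 = ((369/2 - 2*I*sqrt(23))/(-92 + I*sqrt(23)))*1 = (369/2 - 2*I*sqrt(23))/(-92 + I*sqrt(23))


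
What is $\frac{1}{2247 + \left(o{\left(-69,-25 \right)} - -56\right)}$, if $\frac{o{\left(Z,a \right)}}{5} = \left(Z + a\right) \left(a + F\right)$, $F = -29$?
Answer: $\frac{1}{27683} \approx 3.6123 \cdot 10^{-5}$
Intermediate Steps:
$o{\left(Z,a \right)} = 5 \left(-29 + a\right) \left(Z + a\right)$ ($o{\left(Z,a \right)} = 5 \left(Z + a\right) \left(a - 29\right) = 5 \left(Z + a\right) \left(-29 + a\right) = 5 \left(-29 + a\right) \left(Z + a\right)$)
$\frac{1}{2247 + \left(o{\left(-69,-25 \right)} - -56\right)} = \frac{1}{2247 + \left(\left(\left(-145\right) \left(-69\right) - -3625 + 5 \left(-25\right)^{2} + 5 \left(-69\right) \left(-25\right)\right) - -56\right)} = \frac{1}{2247 + \left(\left(10005 + 3625 + 5 \cdot 625 + 8625\right) + 56\right)} = \frac{1}{2247 + \left(\left(10005 + 3625 + 3125 + 8625\right) + 56\right)} = \frac{1}{2247 + \left(25380 + 56\right)} = \frac{1}{2247 + 25436} = \frac{1}{27683}$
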